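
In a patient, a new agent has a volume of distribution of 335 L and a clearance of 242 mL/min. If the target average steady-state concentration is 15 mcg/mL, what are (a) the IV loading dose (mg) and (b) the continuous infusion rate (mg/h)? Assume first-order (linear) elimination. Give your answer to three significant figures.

Loading: fill Vd to C_target → 335.0 L × 15 mg/L = 5025 mg
CL = 242 mL/min = 242 × 0.06 = 14.52 L/h
Maintenance infusion rate = CL × Css = 14.52 × 15 = 217.8 mg/h

(a) 5030 mg; (b) 218 mg/h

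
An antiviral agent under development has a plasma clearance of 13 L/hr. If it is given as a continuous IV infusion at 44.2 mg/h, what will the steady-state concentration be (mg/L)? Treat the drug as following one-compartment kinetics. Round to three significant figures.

Css = rate / CL = 44.2 / 13.00 = 3.400 mg/L

3.40 mg/L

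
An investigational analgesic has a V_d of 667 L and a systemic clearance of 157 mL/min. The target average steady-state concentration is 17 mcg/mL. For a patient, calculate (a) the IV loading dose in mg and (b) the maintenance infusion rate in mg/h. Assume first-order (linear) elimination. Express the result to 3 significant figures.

(a) 11300 mg; (b) 160 mg/h

Loading: fill Vd to C_target → 667.0 L × 17 mg/L = 11340 mg
Convert clearance: 157 mL/min × 60 min/h ÷ 1000 mL/L = 9.420 L/h
Maintenance infusion rate = CL × Css = 9.420 × 17 = 160.1 mg/h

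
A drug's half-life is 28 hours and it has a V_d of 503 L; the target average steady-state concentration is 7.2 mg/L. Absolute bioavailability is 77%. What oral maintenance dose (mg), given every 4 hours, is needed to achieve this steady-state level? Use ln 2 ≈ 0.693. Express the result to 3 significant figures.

k = 0.693/28 = 0.02475 h⁻¹, so CL = k·Vd = 0.02475 × 503.0 = 12.45 L/h
D = CL × Css × τ / F = 12.45 × 7.2 × 4 / 0.77 = 465.7 mg

466 mg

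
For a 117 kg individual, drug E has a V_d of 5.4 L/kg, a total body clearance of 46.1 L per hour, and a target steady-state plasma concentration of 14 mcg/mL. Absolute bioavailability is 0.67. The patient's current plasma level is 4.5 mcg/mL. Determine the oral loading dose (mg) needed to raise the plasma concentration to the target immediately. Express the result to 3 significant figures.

8960 mg

Vd = 5.4 L/kg × 117 kg = 631.8 L
The loading dose fills Vd to the target concentration.
Concentration deficit ΔC = 14 − 4.5 = 9.500 mg/L
LD = Vd × ΔC / F = 631.8 × 9.500 / 0.67 = 8958 mg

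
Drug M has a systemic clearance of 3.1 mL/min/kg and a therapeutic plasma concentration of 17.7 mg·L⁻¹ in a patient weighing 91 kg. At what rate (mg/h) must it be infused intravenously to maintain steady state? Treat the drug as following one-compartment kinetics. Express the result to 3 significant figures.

300 mg/h

CL = 3.1 mL/min/kg × 91 kg = 282.1 mL/min = 282.1 × 60/1000 = 16.93 L/h
At steady state, infusion rate equals elimination rate: rate in = CL × Css.
Infusion rate = CL · Css = 16.93 L/h × 17.7 mg/L = 299.7 mg/h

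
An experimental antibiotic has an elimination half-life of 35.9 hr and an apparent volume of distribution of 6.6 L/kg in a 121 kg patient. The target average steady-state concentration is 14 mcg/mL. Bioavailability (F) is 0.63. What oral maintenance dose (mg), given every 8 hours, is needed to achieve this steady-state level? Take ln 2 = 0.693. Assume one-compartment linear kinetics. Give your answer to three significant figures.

Vd = 6.6 L/kg × 121 kg = 798.6 L
k = 0.693/35.9 = 0.01930 h⁻¹, so CL = k·Vd = 0.01930 × 798.6 = 15.41 L/h
D = CL × Css × τ / F = 15.41 × 14 × 8 / 0.63 = 2740 mg

2740 mg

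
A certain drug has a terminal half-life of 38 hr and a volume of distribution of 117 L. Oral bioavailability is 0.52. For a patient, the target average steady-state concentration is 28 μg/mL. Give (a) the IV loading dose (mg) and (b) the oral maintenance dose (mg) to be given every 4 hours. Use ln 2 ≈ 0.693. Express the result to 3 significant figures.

LD = Vd × C = 117.0 × 28 = 3276 mg
CL = 0.693 × Vd / t½ = 0.693 × 117.0 / 38 = 2.134 L/h
D = CL × Css × τ / F = 2.134 × 28 × 4 / 0.52 = 459.6 mg

(a) 3280 mg; (b) 460 mg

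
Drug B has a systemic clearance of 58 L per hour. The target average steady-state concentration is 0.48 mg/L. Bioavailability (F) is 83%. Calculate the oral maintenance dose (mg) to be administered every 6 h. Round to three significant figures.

201 mg

D = CL × Css × τ / F = 58.00 × 0.48 × 6 / 0.83 = 201.3 mg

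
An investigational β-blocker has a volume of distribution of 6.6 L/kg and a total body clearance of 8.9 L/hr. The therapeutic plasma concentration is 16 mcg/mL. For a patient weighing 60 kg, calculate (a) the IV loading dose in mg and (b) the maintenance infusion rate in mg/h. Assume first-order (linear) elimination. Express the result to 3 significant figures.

Total Vd = 6.6 × 60 = 396.0 L
Loading: fill Vd to C_target → 396.0 L × 16 mg/L = 6336 mg
Infusion rate = 8.900 L/h × 16 mg/L = 142.4 mg/h

(a) 6340 mg; (b) 142 mg/h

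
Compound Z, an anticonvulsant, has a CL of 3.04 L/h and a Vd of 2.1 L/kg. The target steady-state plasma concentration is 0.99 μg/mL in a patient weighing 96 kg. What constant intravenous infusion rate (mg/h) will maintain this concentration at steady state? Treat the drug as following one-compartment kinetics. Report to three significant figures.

At steady state, infusion rate equals elimination rate: rate in = CL × Css.
R₀ = 3.040 × 0.99 = 3.010 mg/h

3.01 mg/h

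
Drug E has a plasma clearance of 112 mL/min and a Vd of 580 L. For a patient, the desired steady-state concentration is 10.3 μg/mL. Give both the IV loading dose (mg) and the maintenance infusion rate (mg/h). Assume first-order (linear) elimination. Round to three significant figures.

LD = Vd · C_target = 580.0 × 10.3 = 5974 mg
CL = 112 mL/min = 112 × 0.06 = 6.720 L/h
Maintenance: replace elimination → rate = CL × Css = 6.720 × 10.3 = 69.22 mg/h

(a) 5970 mg; (b) 69.2 mg/h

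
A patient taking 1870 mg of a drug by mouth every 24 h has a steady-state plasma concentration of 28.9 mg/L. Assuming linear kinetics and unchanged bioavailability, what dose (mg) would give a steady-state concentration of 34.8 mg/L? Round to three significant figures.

2250 mg

With linear kinetics, Css is proportional to dose rate (D/τ) at fixed clearance.
D₂ = D₁ × (Css,target / Css,current) = 1870 × 34.8/28.9 = 2252 mg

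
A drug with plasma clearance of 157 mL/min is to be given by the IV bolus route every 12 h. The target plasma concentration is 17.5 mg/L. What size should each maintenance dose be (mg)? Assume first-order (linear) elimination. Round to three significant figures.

1980 mg

CL = 157 mL/min × 60/1000 = 9.420 L/h
D = CL × Css × τ = 9.420 × 17.5 × 12 = 1978 mg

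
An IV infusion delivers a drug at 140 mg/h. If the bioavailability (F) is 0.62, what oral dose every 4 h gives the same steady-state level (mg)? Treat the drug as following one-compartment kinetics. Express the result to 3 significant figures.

To maintain the same Css, the systemic dosing rate must be unchanged: F·D/τ = infusion rate.
D = rate × τ / F = 140 × 4 / 0.62 = 903.2 mg

903 mg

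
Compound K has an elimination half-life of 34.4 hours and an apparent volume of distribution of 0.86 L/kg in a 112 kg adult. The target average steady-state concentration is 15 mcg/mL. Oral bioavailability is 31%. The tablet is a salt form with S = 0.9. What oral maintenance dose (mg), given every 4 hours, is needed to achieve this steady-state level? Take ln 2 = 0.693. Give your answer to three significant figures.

417 mg

Vd(total) = 112 kg × 0.86 L/kg = 96.32 L
k = 0.693/34.4 = 0.02015 h⁻¹, so CL = k·Vd = 0.02015 × 96.32 = 1.941 L/h
D = CL × Css × τ / F / S = 1.941 × 15 × 4 / 0.31 / 0.9 = 417.4 mg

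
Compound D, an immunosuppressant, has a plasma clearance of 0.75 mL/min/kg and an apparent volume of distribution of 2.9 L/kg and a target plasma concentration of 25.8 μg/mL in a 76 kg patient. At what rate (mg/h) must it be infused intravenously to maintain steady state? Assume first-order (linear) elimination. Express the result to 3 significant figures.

CL = 0.75 mL/min/kg × 76 kg = 57.00 mL/min = 57.00 × 60/1000 = 3.420 L/h
Maintenance depends on clearance, not Vd — rate in must match rate out.
Infusion rate = CL · Css = 3.420 L/h × 25.8 mg/L = 88.24 mg/h

88.2 mg/h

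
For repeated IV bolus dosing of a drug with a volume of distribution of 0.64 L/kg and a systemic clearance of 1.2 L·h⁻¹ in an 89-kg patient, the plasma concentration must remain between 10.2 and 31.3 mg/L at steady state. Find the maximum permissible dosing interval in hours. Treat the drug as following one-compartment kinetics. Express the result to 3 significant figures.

Total Vd = 0.64 × 89 = 56.96 L
k = CL / Vd = 1.200 / 56.96 = 0.02107 h⁻¹
Between IV bolus doses, concentration decays as C = C₀·e^(−kτ), so C_peak/C_trough = e^(kτ).
τ_max = ln(C_peak/C_trough) / k = ln(31.3/10.2) / 0.02107 = 1.121 / 0.02107 = 53.20 h

53.2 h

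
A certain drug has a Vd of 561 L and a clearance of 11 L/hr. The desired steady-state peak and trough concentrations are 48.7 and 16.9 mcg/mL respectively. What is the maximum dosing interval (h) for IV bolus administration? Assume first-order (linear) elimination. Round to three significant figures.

54.0 h

k = CL / Vd = 11.00 / 561.0 = 0.01961 h⁻¹
Between IV bolus doses, concentration decays as C = C₀·e^(−kτ), so C_peak/C_trough = e^(kτ).
τ_max = ln(C_peak/C_trough) / k = ln(48.7/16.9) / 0.01961 = 1.058 / 0.01961 = 53.95 h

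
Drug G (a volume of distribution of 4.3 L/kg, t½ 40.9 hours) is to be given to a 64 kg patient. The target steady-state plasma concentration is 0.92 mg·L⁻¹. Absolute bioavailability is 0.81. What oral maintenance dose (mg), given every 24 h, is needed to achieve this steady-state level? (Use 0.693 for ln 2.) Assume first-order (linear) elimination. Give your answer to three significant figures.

Vd(total) = 64 kg × 4.3 L/kg = 275.2 L
k = 0.693/40.9 = 0.01694 h⁻¹, so CL = k·Vd = 0.01694 × 275.2 = 4.662 L/h
D = CL × Css × τ / F = 4.662 × 0.92 × 24 / 0.81 = 127.1 mg

127 mg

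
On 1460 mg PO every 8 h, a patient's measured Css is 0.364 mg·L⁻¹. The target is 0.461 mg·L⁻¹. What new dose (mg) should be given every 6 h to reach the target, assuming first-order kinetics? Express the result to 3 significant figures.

For first-order elimination, Css ∝ F·D/(CL·τ); F and CL are unchanged, so Css ∝ D/τ.
D₂ = D₁ × (Css,target / Css,current) × (τ₂/τ₁) = 1460 × (0.461/0.364) × (6/8) = 1387 mg

1390 mg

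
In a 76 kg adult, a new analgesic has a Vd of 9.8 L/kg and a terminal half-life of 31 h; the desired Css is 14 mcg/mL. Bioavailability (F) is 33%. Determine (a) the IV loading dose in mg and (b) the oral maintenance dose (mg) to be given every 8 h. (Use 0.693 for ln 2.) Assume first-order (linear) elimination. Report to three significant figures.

(a) 10400 mg; (b) 5650 mg

Total Vd = 9.8 × 76 = 744.8 L
LD = Vd × C = 744.8 × 14 = 10430 mg
CL = 0.693 × Vd / t½ = 0.693 × 744.8 / 31 = 16.65 L/h
D = CL × Css × τ / F = 16.65 × 14 × 8 / 0.33 = 5651 mg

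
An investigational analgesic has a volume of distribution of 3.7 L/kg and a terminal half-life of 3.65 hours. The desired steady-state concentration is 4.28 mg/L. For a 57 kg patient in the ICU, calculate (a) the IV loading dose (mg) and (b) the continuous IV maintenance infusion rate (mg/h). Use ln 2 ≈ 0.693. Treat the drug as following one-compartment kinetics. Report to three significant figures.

(a) 903 mg; (b) 171 mg/h

Total Vd = 3.7 × 57 = 210.9 L
LD = Vd × C = 210.9 × 4.28 = 902.7 mg
CL = 0.693 × Vd / t½ = 0.693 × 210.9 / 3.65 = 40.04 L/h
Infusion rate = CL × Css = 40.04 × 4.28 = 171.4 mg/h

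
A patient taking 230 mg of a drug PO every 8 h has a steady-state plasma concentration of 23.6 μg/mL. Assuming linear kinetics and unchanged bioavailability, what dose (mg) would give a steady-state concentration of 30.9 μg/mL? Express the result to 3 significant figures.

301 mg

For first-order elimination, Css ∝ F·D/(CL·τ); F and CL are unchanged, so Css ∝ D/τ.
D₂ = D₁ × (Css,target / Css,current) = 230 × 30.9/23.6 = 301.1 mg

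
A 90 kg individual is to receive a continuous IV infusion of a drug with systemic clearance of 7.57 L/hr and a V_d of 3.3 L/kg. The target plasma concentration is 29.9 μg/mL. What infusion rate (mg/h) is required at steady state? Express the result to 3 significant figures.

Infusion rate = CL · Css = 7.570 L/h × 29.9 mg/L = 226.3 mg/h

226 mg/h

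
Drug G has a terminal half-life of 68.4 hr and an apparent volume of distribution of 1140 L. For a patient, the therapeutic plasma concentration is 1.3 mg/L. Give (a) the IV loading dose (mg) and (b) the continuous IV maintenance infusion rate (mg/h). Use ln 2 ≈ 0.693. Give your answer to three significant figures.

LD = Vd × C = 1140 × 1.3 = 1482 mg
CL = 0.693 × Vd / t½ = 0.693 × 1140 / 68.4 = 11.55 L/h
Infusion rate = CL × Css = 11.55 × 1.3 = 15.02 mg/h

(a) 1480 mg; (b) 15.0 mg/h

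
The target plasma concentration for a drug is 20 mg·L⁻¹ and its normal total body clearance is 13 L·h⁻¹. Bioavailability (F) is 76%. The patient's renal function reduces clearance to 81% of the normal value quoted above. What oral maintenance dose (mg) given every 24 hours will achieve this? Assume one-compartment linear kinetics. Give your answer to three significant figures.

Patient clearance = 0.81 × 13.00 = 10.53 L/h
D = CL × Css × τ / F = 10.53 × 20 × 24 / 0.76 = 6651 mg

6650 mg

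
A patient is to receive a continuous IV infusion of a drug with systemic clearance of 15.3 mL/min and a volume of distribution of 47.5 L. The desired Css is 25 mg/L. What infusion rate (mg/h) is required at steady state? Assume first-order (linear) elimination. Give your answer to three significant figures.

CL = 15.3 mL/min × 60/1000 = 0.9180 L/h
Maintenance depends on clearance, not Vd — rate in must match rate out.
R₀ = 0.9180 × 25 = 22.95 mg/h

23.0 mg/h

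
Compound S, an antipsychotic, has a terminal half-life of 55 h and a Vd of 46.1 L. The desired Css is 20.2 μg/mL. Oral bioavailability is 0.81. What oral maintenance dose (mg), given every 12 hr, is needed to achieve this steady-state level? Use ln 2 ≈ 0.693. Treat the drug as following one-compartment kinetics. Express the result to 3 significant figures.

174 mg

CL = 0.693 × Vd / t½ = 0.693 × 46.10 / 55 = 0.5809 L/h
D = CL × Css × τ / F = 0.5809 × 20.2 × 12 / 0.81 = 173.8 mg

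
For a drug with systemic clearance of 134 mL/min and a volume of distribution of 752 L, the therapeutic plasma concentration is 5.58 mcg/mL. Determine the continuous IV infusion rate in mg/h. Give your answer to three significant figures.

44.9 mg/h

CL = 134 mL/min = 134 × 0.06 = 8.040 L/h
Maintenance depends on clearance, not Vd — rate in must match rate out.
Infusion rate = CL · Css = 8.040 L/h × 5.58 mg/L = 44.86 mg/h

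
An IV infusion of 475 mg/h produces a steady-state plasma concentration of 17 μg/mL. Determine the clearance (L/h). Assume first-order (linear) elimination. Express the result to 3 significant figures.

27.9 L/h

At steady state, infusion rate = CL × Css, so CL = rate / Css.
CL = 475 / 17 = 27.94 L/h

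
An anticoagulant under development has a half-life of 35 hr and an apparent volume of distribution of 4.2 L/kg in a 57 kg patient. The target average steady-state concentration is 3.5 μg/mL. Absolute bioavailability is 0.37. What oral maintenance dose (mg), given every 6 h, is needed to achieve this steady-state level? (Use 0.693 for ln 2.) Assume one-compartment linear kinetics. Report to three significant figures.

269 mg

Vd(total) = 57 kg × 4.2 L/kg = 239.4 L
CL = ln 2 · Vd / t½ = 0.693 × 239.4 / 35 = 4.740 L/h
D = CL × Css × τ / F = 4.740 × 3.5 × 6 / 0.37 = 269.0 mg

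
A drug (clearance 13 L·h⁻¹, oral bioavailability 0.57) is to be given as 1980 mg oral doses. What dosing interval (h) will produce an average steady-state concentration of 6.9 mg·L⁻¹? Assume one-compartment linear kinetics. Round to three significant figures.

12.6 h

F·D/τ = CL·Css → τ = F·D / (CL·Css).
τ = 0.57 × 1980 / (13 × 6.9) = 12.58 h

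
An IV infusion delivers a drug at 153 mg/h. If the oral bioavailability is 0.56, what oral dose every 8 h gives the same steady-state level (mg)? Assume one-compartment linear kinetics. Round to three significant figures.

2190 mg

To maintain the same Css, the systemic dosing rate must be unchanged: F·D/τ = infusion rate.
D = rate × τ / F = 153 × 8 / 0.56 = 2186 mg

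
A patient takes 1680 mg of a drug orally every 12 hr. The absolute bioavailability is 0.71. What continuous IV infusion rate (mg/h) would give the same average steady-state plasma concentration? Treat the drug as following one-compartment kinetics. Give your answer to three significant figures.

99.4 mg/h

Equivalent systemic input: infusion rate = F·D/τ.
Rate = 0.71 × 1680 / 12 = 99.40 mg/h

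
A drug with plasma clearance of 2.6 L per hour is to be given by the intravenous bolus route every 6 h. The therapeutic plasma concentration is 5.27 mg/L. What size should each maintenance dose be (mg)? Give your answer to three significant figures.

At steady state, dose per interval replaces the amount cleared in that interval: D/τ = CL·Css.
D = CL × Css × τ = 2.600 × 5.27 × 6 = 82.21 mg

82.2 mg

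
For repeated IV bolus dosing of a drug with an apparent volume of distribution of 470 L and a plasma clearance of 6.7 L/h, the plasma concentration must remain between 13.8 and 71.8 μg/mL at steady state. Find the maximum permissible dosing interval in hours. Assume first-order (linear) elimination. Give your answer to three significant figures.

116 h

k = CL / Vd = 6.700 / 470.0 = 0.01426 h⁻¹
Between IV bolus doses, concentration decays as C = C₀·e^(−kτ), so C_peak/C_trough = e^(kτ).
τ_max = ln(C_peak/C_trough) / k = ln(71.8/13.8) / 0.01426 = 1.649 / 0.01426 = 115.6 h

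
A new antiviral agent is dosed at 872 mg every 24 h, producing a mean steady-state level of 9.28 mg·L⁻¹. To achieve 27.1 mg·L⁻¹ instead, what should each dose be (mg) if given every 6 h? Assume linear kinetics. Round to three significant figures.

For first-order elimination, Css ∝ F·D/(CL·τ); F and CL are unchanged, so Css ∝ D/τ.
D₂ = D₁ × (Css,target / Css,current) × (τ₂/τ₁) = 872 × (27.1/9.28) × (6/24) = 636.6 mg

637 mg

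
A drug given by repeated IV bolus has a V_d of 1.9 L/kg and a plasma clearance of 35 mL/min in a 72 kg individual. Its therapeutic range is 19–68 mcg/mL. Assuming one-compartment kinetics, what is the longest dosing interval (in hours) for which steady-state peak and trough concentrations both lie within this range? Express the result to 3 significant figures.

83.1 h

Vd = 1.9 L/kg × 72 kg = 136.8 L
CL = 35 mL/min = 35 × 0.06 = 2.100 L/h
k = CL / Vd = 2.100 / 136.8 = 0.01535 h⁻¹
Between IV bolus doses, concentration decays as C = C₀·e^(−kτ), so C_peak/C_trough = e^(kτ).
τ_max = ln(C_peak/C_trough) / k = ln(68/19) / 0.01535 = 1.275 / 0.01535 = 83.06 h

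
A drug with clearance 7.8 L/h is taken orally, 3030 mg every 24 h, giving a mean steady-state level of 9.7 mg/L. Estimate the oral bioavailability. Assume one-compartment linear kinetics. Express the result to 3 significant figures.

F·D/τ = CL·Css at steady state → F = CL·Css·τ / D.
F = 7.8 × 9.7 × 24 / 3030 = 0.599

0.599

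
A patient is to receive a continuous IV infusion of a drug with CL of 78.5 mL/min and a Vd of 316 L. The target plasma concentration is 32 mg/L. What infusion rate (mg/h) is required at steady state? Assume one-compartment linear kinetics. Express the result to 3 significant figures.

151 mg/h

CL = 78.5 mL/min = 78.5 × 0.06 = 4.710 L/h
R₀ = 4.710 × 32 = 150.7 mg/h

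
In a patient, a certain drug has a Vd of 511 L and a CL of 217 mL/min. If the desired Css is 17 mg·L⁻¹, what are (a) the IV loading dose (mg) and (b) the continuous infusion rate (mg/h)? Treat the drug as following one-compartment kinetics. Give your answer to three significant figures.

(a) 8690 mg; (b) 221 mg/h

Loading dose = Vd × C = 511.0 × 17 = 8687 mg
CL = 217 mL/min × 60/1000 = 13.02 L/h
Maintenance: replace elimination → rate = CL × Css = 13.02 × 17 = 221.3 mg/h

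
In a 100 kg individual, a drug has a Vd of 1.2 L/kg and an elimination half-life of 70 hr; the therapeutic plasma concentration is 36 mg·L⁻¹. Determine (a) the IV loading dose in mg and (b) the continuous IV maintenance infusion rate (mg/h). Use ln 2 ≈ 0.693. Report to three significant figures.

Total Vd = 1.2 × 100 = 120.0 L
LD = Vd × C = 120.0 × 36 = 4320 mg
CL = 0.693 × Vd / t½ = 0.693 × 120.0 / 70 = 1.188 L/h
Infusion rate = CL × Css = 1.188 × 36 = 42.77 mg/h

(a) 4320 mg; (b) 42.8 mg/h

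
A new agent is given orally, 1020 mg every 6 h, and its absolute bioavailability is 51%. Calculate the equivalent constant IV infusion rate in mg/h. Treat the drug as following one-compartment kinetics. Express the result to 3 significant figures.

Equivalent systemic input: infusion rate = F·D/τ.
Rate = 0.51 × 1020 / 6 = 86.70 mg/h

86.7 mg/h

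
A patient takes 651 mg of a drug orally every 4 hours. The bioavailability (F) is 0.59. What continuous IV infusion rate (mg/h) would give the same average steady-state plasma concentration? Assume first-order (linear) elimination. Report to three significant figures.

Equivalent systemic input: infusion rate = F·D/τ.
Rate = 0.59 × 651 / 4 = 96.02 mg/h

96.0 mg/h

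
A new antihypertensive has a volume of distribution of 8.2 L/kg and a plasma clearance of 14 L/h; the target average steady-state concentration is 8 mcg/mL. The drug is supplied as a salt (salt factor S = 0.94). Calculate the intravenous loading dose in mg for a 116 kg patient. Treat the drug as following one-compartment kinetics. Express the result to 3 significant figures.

Total Vd = 8.2 × 116 = 951.2 L
LD is governed by Vd — clearance does not enter the loading-dose calculation.
LD = Vd × C / S = 951.2 × 8.000 / 0.94 = 8095 mg

8100 mg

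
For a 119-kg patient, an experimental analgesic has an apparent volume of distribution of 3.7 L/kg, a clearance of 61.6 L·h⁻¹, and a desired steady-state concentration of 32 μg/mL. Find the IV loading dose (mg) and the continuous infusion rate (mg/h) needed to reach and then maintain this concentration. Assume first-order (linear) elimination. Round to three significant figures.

Vd = 3.7 L/kg × 119 kg = 440.3 L
LD = Vd · C_target = 440.3 × 32 = 14090 mg
Infusion rate = 61.60 L/h × 32 mg/L = 1971 mg/h

(a) 14100 mg; (b) 1970 mg/h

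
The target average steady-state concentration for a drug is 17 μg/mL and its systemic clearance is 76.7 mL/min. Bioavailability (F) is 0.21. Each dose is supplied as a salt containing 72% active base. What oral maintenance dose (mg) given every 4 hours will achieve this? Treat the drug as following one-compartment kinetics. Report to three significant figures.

CL = 76.7 mL/min = 76.7 × 0.06 = 4.602 L/h
D = CL × Css × τ / F / S = 4.602 × 17 × 4 / 0.21 / 0.72 = 2070 mg

2070 mg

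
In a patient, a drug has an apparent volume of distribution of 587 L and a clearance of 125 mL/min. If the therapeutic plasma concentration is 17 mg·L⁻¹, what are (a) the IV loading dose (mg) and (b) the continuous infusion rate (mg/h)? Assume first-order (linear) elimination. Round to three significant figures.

(a) 9980 mg; (b) 128 mg/h

LD = Vd · C_target = 587.0 × 17 = 9979 mg
Convert clearance: 125 mL/min × 60 min/h ÷ 1000 mL/L = 7.500 L/h
Maintenance infusion rate = CL × Css = 7.500 × 17 = 127.5 mg/h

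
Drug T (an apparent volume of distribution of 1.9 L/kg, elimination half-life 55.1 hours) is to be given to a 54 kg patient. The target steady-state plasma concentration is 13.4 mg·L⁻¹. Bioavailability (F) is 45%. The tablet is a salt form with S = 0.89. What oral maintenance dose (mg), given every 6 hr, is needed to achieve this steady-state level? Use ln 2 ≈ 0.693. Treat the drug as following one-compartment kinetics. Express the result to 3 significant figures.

259 mg

Vd = 1.9 L/kg × 54 kg = 102.6 L
k = 0.693/55.1 = 0.01258 h⁻¹, so CL = k·Vd = 0.01258 × 102.6 = 1.291 L/h
D = CL × Css × τ / F / S = 1.291 × 13.4 × 6 / 0.45 / 0.89 = 259.2 mg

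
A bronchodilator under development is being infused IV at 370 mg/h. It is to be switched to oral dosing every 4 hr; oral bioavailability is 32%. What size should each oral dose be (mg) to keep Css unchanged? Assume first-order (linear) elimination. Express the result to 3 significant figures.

To maintain the same Css, the systemic dosing rate must be unchanged: F·D/τ = infusion rate.
D = rate × τ / F = 370 × 4 / 0.32 = 4625 mg

4630 mg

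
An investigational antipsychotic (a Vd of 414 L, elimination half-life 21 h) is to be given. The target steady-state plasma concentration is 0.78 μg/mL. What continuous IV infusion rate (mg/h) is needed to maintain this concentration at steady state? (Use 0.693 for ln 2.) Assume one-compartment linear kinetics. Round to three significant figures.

CL = ln 2 · Vd / t½ = 0.693 × 414.0 / 21 = 13.66 L/h
Infusion rate = CL × Css = 13.66 × 0.78 = 10.65 mg/h

10.7 mg/h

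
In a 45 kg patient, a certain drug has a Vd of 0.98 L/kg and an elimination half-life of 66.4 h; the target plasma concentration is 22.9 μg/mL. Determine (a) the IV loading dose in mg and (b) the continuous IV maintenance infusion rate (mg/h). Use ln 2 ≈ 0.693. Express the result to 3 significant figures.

Vd = 0.98 L/kg × 45 kg = 44.10 L
LD = Vd × C = 44.10 × 22.9 = 1010 mg
CL = 0.693 × Vd / t½ = 0.693 × 44.10 / 66.4 = 0.4603 L/h
Infusion rate = CL × Css = 0.4603 × 22.9 = 10.54 mg/h

(a) 1010 mg; (b) 10.5 mg/h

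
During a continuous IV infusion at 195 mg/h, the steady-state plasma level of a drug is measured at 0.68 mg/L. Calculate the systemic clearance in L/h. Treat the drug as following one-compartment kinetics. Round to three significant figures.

At steady state, infusion rate = CL × Css, so CL = rate / Css.
CL = 195 / 0.68 = 286.8 L/h

287 L/h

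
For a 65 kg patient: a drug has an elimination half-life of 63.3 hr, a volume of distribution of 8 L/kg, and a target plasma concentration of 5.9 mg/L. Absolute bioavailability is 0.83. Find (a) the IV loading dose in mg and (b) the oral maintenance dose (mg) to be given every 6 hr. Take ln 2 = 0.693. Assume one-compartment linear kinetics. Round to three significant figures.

(a) 3070 mg; (b) 243 mg

Vd(total) = 65 kg × 8 L/kg = 520.0 L
LD = Vd × C = 520.0 × 5.9 = 3068 mg
CL = 0.693 × Vd / t½ = 0.693 × 520.0 / 63.3 = 5.693 L/h
D = CL × Css × τ / F = 5.693 × 5.9 × 6 / 0.83 = 242.8 mg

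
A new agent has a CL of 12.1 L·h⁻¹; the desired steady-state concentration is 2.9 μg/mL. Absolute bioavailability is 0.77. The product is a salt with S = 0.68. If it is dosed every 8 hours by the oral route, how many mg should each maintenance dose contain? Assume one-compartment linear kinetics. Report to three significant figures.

536 mg

D = CL × Css × τ / F / S = 12.10 × 2.9 × 8 / 0.77 / 0.68 = 536.1 mg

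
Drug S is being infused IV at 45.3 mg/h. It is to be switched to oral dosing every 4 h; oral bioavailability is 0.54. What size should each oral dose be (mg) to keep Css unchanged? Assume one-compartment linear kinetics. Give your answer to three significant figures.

336 mg

To maintain the same Css, the systemic dosing rate must be unchanged: F·D/τ = infusion rate.
D = rate × τ / F = 45.3 × 4 / 0.54 = 335.6 mg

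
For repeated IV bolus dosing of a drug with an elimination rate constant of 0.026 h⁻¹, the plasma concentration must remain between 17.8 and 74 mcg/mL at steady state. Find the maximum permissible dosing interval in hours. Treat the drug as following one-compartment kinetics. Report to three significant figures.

54.8 h

Between IV bolus doses, concentration decays as C = C₀·e^(−kτ), so C_peak/C_trough = e^(kτ).
τ_max = ln(C_peak/C_trough) / k = ln(74/17.8) / 0.02600 = 1.425 / 0.02600 = 54.81 h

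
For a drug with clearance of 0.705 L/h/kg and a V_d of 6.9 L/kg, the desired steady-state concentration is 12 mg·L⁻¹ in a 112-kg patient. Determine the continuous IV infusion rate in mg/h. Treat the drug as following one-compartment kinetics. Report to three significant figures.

948 mg/h

CL = 0.705 L/h/kg × 112 kg = 78.96 L/h
R₀ = 78.96 × 12 = 947.5 mg/h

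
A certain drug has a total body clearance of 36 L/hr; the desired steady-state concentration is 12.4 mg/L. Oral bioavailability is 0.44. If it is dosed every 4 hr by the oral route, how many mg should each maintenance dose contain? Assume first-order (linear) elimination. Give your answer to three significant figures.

4060 mg

D = CL × Css × τ / F = 36.00 × 12.4 × 4 / 0.44 = 4058 mg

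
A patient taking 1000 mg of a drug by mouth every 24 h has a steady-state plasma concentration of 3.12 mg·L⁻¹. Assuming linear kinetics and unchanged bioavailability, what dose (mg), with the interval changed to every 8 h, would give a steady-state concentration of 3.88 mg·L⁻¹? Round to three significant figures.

415 mg

With linear kinetics, Css is proportional to dose rate (D/τ) at fixed clearance.
D₂ = D₁ × (Css,target / Css,current) × (τ₂/τ₁) = 1000 × (3.88/3.12) × (8/24) = 414.5 mg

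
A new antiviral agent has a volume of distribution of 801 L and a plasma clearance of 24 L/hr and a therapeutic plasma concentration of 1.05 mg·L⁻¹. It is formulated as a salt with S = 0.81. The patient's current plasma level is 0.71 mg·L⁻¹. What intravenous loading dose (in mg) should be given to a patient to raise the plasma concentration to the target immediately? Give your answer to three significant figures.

The loading dose fills Vd to the target concentration.
Concentration deficit ΔC = 1.05 − 0.71 = 0.3400 mg/L
LD = Vd × ΔC / S = 801.0 × 0.3400 / 0.81 = 336.2 mg

336 mg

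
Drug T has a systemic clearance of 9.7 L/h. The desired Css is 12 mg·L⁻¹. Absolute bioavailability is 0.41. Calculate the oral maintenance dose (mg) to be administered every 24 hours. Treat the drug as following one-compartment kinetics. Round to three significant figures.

6810 mg

D = CL × Css × τ / F = 9.700 × 12 × 24 / 0.41 = 6814 mg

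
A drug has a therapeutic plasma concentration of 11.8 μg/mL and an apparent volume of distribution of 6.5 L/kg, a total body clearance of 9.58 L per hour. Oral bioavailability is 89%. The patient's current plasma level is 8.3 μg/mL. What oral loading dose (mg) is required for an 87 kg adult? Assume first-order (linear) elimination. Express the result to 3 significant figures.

Vd(total) = 87 kg × 6.5 L/kg = 565.5 L
LD is governed by Vd — clearance does not enter the loading-dose calculation.
Concentration deficit ΔC = 11.8 − 8.3 = 3.500 mg/L
LD = Vd × ΔC / F = 565.5 × 3.500 / 0.89 = 2224 mg

2220 mg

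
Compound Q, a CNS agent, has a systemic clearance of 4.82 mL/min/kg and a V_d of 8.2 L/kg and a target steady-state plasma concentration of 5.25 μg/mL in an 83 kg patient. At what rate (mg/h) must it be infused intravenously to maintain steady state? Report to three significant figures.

126 mg/h

CL = 4.82 mL/min/kg × 83 kg = 400.1 mL/min = 400.1 × 60/1000 = 24.01 L/h
R₀ = 24.01 × 5.25 = 126.1 mg/h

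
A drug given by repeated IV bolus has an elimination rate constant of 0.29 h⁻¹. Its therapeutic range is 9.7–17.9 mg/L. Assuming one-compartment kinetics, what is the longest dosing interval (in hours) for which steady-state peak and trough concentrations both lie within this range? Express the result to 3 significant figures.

2.11 h

Between IV bolus doses, concentration decays as C = C₀·e^(−kτ), so C_peak/C_trough = e^(kτ).
τ_max = ln(C_peak/C_trough) / k = ln(17.9/9.7) / 0.2900 = 0.6127 / 0.2900 = 2.113 h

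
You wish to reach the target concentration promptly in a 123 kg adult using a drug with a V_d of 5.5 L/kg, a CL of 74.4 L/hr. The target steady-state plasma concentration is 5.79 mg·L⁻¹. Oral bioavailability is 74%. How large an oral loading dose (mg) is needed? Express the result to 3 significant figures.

5290 mg

Vd = 5.5 L/kg × 123 kg = 676.5 L
The loading dose fills Vd to the target concentration.
LD = Vd × C / F = 676.5 × 5.790 / 0.74 = 5293 mg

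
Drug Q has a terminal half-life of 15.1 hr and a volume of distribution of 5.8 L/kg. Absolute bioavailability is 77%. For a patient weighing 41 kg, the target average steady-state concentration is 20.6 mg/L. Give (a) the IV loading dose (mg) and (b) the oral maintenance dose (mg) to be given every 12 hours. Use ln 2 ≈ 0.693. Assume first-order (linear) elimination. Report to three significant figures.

Total Vd = 5.8 × 41 = 237.8 L
LD = Vd × C = 237.8 × 20.6 = 4899 mg
CL = 0.693 × Vd / t½ = 0.693 × 237.8 / 15.1 = 10.91 L/h
D = CL × Css × τ / F = 10.91 × 20.6 × 12 / 0.77 = 3503 mg

(a) 4900 mg; (b) 3500 mg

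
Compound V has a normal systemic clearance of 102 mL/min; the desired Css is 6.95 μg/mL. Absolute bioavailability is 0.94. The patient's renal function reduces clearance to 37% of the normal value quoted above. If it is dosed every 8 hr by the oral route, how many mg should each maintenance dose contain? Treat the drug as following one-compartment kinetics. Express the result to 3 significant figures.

CL = 102 mL/min × 60/1000 = 6.120 L/h
Patient clearance = 0.37 × 6.120 = 2.264 L/h
D = CL × Css × τ / F = 2.264 × 6.95 × 8 / 0.94 = 133.9 mg

134 mg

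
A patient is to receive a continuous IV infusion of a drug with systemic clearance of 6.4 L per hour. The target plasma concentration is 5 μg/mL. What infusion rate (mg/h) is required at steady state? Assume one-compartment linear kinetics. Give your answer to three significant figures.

32.0 mg/h

At steady state, infusion rate equals elimination rate: rate in = CL × Css.
Infusion rate = CL · Css = 6.400 L/h × 5 mg/L = 32.00 mg/h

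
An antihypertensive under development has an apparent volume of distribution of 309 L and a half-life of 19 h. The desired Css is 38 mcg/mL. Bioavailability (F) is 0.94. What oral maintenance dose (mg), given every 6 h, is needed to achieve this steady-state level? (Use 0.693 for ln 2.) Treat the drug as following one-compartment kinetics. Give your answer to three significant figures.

CL = 0.693 × Vd / t½ = 0.693 × 309.0 / 19 = 11.27 L/h
D = CL × Css × τ / F = 11.27 × 38 × 6 / 0.94 = 2734 mg

2730 mg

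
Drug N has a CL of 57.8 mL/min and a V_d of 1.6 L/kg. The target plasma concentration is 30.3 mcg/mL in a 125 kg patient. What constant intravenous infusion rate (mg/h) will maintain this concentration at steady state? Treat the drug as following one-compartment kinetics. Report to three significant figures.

CL = 57.8 mL/min = 57.8 × 0.06 = 3.468 L/h
R₀ = 3.468 × 30.3 = 105.1 mg/h

105 mg/h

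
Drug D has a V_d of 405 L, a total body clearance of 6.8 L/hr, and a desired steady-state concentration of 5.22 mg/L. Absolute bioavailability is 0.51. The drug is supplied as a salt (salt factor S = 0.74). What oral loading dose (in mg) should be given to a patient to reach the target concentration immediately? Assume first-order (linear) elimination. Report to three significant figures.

5600 mg

LD = Vd × C / F / S = 405.0 × 5.220 / 0.51 / 0.74 = 5602 mg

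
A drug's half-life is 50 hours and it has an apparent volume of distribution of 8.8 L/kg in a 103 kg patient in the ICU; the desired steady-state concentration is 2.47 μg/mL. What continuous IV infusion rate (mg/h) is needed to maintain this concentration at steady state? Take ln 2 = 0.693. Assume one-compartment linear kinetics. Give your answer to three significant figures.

Vd = 8.8 L/kg × 103 kg = 906.4 L
CL = 0.693 × Vd / t½ = 0.693 × 906.4 / 50 = 12.56 L/h
Infusion rate = CL × Css = 12.56 × 2.47 = 31.02 mg/h

31.0 mg/h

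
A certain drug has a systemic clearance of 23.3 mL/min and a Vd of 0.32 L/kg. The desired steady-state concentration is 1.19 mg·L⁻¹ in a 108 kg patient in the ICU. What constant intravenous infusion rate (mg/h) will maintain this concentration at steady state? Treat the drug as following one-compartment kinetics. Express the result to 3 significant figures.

1.66 mg/h

Convert clearance: 23.3 mL/min × 60 min/h ÷ 1000 mL/L = 1.398 L/h
Vd does not affect the maintenance rate; only clearance governs steady-state input.
Rate = CL × Css = 1.398 × 1.19 = 1.664 mg/h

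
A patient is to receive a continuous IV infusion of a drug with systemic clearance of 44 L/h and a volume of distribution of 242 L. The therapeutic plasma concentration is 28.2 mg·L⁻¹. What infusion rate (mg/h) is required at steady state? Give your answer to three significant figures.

1240 mg/h

At steady state, infusion rate equals elimination rate: rate in = CL × Css.
Rate = CL × Css = 44.00 × 28.2 = 1241 mg/h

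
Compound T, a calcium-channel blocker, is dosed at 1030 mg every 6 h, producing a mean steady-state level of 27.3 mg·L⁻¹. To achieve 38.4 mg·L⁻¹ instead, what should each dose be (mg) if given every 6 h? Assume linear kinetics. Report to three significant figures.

1450 mg

For first-order elimination, Css ∝ F·D/(CL·τ); F and CL are unchanged, so Css ∝ D/τ.
D₂ = D₁ × (Css,target / Css,current) = 1030 × 38.4/27.3 = 1449 mg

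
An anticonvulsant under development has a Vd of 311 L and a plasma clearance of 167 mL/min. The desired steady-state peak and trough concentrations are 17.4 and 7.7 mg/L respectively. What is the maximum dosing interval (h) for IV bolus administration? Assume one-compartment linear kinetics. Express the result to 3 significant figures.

25.3 h

CL = 167 mL/min × 60/1000 = 10.02 L/h
k = CL / Vd = 10.02 / 311.0 = 0.03222 h⁻¹
Between IV bolus doses, concentration decays as C = C₀·e^(−kτ), so C_peak/C_trough = e^(kτ).
τ_max = ln(C_peak/C_trough) / k = ln(17.4/7.7) / 0.03222 = 0.8152 / 0.03222 = 25.30 h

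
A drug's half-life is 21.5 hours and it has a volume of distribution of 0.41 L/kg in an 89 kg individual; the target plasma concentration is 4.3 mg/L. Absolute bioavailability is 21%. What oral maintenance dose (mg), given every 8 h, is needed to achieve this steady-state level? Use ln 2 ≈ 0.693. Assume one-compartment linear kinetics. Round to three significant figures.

Vd = 0.41 L/kg × 89 kg = 36.49 L
CL = 0.693 × Vd / t½ = 0.693 × 36.49 / 21.5 = 1.176 L/h
D = CL × Css × τ / F = 1.176 × 4.3 × 8 / 0.21 = 192.6 mg

193 mg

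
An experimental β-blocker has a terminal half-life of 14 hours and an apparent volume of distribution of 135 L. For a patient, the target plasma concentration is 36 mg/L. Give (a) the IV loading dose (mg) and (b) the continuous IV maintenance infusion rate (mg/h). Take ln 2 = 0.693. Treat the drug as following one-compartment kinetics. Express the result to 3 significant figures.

LD = Vd × C = 135.0 × 36 = 4860 mg
CL = 0.693 × Vd / t½ = 0.693 × 135.0 / 14 = 6.683 L/h
Infusion rate = CL × Css = 6.683 × 36 = 240.6 mg/h

(a) 4860 mg; (b) 241 mg/h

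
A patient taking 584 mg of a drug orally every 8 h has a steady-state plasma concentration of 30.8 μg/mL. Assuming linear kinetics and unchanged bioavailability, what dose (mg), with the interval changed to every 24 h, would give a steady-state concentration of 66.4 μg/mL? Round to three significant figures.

With linear kinetics, Css is proportional to dose rate (D/τ) at fixed clearance.
D₂ = D₁ × (Css,target / Css,current) × (τ₂/τ₁) = 584 × (66.4/30.8) × (24/8) = 3777 mg

3780 mg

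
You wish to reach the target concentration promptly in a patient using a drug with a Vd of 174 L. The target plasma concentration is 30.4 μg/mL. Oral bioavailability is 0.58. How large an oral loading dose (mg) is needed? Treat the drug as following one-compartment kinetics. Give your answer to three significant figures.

9120 mg

The loading dose fills Vd to the target concentration.
LD = Vd × C / F = 174.0 × 30.40 / 0.58 = 9120 mg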